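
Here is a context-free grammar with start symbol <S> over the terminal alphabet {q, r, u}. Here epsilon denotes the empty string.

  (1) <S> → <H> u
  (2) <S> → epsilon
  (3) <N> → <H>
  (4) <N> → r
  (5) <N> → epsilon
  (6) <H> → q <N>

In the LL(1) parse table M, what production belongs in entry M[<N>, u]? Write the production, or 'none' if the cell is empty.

FIRST(<H>) = {q}
FIRST(<S>) = {epsilon, q}  (via <H> u)
FIRST(<N>) = {epsilon, q, r}  (via <H>)
FOLLOW(<S>) includes $ since <S> is the start symbol.
FOLLOW(<N>): in <H>→q <N>, the suffix after <N> is empty, so FOLLOW(<N>) ⊇ FOLLOW(<H>) = {u}. Thus FOLLOW(<N>) = {u}.
FOLLOW(<H>): in <S>→<H> u, <H> is followed by u with FIRST {u}; in <N>→<H>, the suffix after <H> is empty, so FOLLOW(<H>) ⊇ FOLLOW(<N>) = {u}. Thus FOLLOW(<H>) = {u}.
For <N> → <H>: FIRST(<H>) = {q}, so it goes in M[<N>, t] for t ∈ {q}.
For <N> → r: FIRST(r) = {r}, so it goes in M[<N>, t] for t ∈ {r}.
For <N> → epsilon: FIRST(epsilon) = {epsilon}, so it goes in M[<N>, t] for t ∈ {}; since epsilon ∈ FIRST, also for every t ∈ FOLLOW(<N>) = {u}.

<N> → epsilon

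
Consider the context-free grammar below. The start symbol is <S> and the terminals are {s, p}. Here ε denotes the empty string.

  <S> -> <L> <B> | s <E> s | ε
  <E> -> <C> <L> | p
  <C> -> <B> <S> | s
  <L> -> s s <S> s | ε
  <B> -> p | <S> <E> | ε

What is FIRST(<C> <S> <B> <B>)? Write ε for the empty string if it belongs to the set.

FIRST(<L>) = {ε, s}
FIRST(<S>) = {ε, p, s}  (via <L> <B>)
FIRST(<E>) = {ε, p, s}  (via <C> <L>)
FIRST(<B>) = {ε, p, s}  (via <S> <E>)
FIRST(<C>) = {ε, p, s}  (via <B> <S>)
FIRST(<C> <S> <B> <B>): take FIRST of each symbol in turn, carrying on past any symbol whose FIRST contains ε; result {ε, p, s}.

{ε, p, s}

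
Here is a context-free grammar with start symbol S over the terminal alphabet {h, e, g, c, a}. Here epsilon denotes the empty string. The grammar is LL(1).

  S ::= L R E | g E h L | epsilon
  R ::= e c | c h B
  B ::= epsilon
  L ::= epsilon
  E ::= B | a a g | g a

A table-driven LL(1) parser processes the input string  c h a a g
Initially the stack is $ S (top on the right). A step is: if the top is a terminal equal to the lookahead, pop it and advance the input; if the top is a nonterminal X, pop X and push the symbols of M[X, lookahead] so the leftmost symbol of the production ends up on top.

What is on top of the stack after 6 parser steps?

E

     Stack      Input        Action
  1  $ S        c h a a g $  expand S ::= L R E
  2  $ E R L    c h a a g $  expand L ::= epsilon
  3  $ E R      c h a a g $  expand R ::= c h B
  4  $ E B h c  c h a a g $  match c
  5  $ E B h    h a a g $    match h
  6  $ E B      a a g $      expand B ::= epsilon
Stack after step 6: $ E (top = E).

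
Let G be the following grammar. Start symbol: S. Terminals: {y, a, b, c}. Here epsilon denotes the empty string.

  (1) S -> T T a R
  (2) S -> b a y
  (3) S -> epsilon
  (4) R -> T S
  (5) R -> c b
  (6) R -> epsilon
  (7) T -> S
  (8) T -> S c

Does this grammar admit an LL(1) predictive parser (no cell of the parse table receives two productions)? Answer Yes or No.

FIRST(S) = {epsilon, a, b, c}
FIRST(R) = {epsilon, a, b, c}
FIRST(T) = {epsilon, a, b, c}
FOLLOW(S) = {$, a, b, c}
FOLLOW(R) = {$, a, b, c}
FOLLOW(T) = {$, a, b, c}
Cell M[R, $] receives both R -> T S and R -> epsilon — the grammar is not LL(1).

No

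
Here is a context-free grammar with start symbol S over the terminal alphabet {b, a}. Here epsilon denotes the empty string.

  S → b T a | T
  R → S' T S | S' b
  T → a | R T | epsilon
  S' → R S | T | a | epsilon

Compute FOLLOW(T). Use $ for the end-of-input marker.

{$, a, b}

FIRST(S): from S→b T a we get {b}; from S→T we get {epsilon, a, b}. So FIRST(S) = {epsilon, a, b}.
FIRST(R): from R→S' T S we get {epsilon, a, b}; from R→S' b we get {a, b}. So FIRST(R) = {epsilon, a, b}.
FIRST(T): from T→a we get {a}; from T→R T we get {epsilon, a, b}; from T→epsilon we get {epsilon}. So FIRST(T) = {epsilon, a, b}.
FIRST(S'): from S'→R S we get {epsilon, a, b}; from S'→T we get {epsilon, a, b}; from S'→a we get {a}; from S'→epsilon we get {epsilon}. So FIRST(S') = {epsilon, a, b}.
FOLLOW(S) includes $ since S is the start symbol.
FOLLOW(S): in R→S' T S, the suffix after S is empty, so FOLLOW(S) ⊇ FOLLOW(R) = {$, a, b}; in S'→R S, the suffix after S is empty, so FOLLOW(S) ⊇ FOLLOW(S') = {$, a, b}. Thus FOLLOW(S) = {$, a, b}.
FOLLOW(R): in T→R T, R is followed by T with FIRST {epsilon, a, b}; in T→R T, the suffix after R is nullable, so FOLLOW(R) ⊇ FOLLOW(T) = {$, a, b}; in S'→R S, R is followed by S with FIRST {epsilon, a, b}; in S'→R S, the suffix after R is nullable, so FOLLOW(R) ⊇ FOLLOW(S') = {$, a, b}. Thus FOLLOW(R) = {$, a, b}.
FOLLOW(S'): in R→S' T S, S' is followed by T S with FIRST {epsilon, a, b}; in R→S' T S, the suffix after S' is nullable, so FOLLOW(S') ⊇ FOLLOW(R) = {$, a, b}; in R→S' b, S' is followed by b with FIRST {b}. Thus FOLLOW(S') = {$, a, b}.
FOLLOW(T): in S→b T a, T is followed by a with FIRST {a}; in S→T, the suffix after T is empty, so FOLLOW(T) ⊇ FOLLOW(S) = {$, a, b}; in R→S' T S, T is followed by S with FIRST {epsilon, a, b}; in R→S' T S, the suffix after T is nullable, so FOLLOW(T) ⊇ FOLLOW(R) = {$, a, b}; in T→R T, the suffix after T is empty (adds nothing new); in S'→T, the suffix after T is empty, so FOLLOW(T) ⊇ FOLLOW(S') = {$, a, b}. Thus FOLLOW(T) = {$, a, b}.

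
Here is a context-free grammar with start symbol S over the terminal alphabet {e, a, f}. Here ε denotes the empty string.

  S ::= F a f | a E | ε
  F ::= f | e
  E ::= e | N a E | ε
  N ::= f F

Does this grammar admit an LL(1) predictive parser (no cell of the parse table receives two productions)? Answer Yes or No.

Yes

FIRST(S) = {ε, a, e, f}
FIRST(F) = {e, f}
FIRST(E) = {ε, e, f}
FIRST(N) = {f}
FOLLOW(S) = {$}
FOLLOW(F) = {a}
FOLLOW(E) = {$}
FOLLOW(N) = {a}
Each cell of M receives at most one production.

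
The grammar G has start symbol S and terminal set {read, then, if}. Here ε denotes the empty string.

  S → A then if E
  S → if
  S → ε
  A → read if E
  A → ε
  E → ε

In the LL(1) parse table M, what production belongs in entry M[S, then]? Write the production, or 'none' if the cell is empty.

FIRST(A) = {ε, read}
FIRST(E) = {ε}
FIRST(S) = {ε, if, read, then}  (via A then if E)
FOLLOW(S) includes $ since S is the start symbol.
FOLLOW(S): S appears on no right-hand side. Thus FOLLOW(S) = {$}.
For S → A then if E: FIRST(A then if E) = {read, then}, so it goes in M[S, t] for t ∈ {read, then}.
For S → if: FIRST(if) = {if}, so it goes in M[S, t] for t ∈ {if}.
For S → ε: FIRST(ε) = {ε}, so it goes in M[S, t] for t ∈ {}; since ε ∈ FIRST, also for every t ∈ FOLLOW(S) = {$}.

S → A then if E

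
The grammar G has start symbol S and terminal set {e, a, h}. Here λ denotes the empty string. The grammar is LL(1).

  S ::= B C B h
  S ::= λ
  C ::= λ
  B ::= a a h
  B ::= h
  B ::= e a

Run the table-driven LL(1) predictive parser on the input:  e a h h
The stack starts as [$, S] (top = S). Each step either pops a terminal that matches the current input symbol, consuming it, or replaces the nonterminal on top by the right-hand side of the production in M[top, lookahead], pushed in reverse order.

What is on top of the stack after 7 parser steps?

h

step 1: stack=$ S  input=e a h h $  — expand S ::= B C B h
step 2: stack=$ h B C B  input=e a h h $  — expand B ::= e a
step 3: stack=$ h B C a e  input=e a h h $  — match e
step 4: stack=$ h B C a  input=a h h $  — match a
step 5: stack=$ h B C  input=h h $  — expand C ::= λ
step 6: stack=$ h B  input=h h $  — expand B ::= h
step 7: stack=$ h h  input=h h $  — match h
Stack after step 7: $ h (top = h).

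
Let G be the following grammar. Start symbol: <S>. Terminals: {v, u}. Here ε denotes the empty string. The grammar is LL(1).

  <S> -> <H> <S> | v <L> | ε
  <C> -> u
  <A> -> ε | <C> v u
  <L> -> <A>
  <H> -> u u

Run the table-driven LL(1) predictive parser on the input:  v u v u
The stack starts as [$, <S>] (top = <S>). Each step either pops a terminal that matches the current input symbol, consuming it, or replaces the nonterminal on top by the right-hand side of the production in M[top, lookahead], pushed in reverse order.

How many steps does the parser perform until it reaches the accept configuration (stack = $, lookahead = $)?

step 1: stack=$ <S>  input=v u v u $  — expand <S> -> v <L>
step 2: stack=$ <L> v  input=v u v u $  — match v
step 3: stack=$ <L>  input=u v u $  — expand <L> -> <A>
step 4: stack=$ <A>  input=u v u $  — expand <A> -> <C> v u
step 5: stack=$ u v <C>  input=u v u $  — expand <C> -> u
step 6: stack=$ u v u  input=u v u $  — match u
step 7: stack=$ u v  input=v u $  — match v
step 8: stack=$ u  input=u $  — match u
Accept reached after 8 steps.

8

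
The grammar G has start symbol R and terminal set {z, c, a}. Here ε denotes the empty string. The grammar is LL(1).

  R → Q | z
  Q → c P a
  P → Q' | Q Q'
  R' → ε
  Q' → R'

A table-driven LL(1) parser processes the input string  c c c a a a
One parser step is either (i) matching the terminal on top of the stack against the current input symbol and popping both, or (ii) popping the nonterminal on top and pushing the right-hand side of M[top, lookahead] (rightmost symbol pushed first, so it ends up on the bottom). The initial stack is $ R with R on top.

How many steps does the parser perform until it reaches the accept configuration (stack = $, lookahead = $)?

      Stack              Input          Action
   1  $ R                c c c a a a $  expand R → Q
   2  $ Q                c c c a a a $  expand Q → c P a
   3  $ a P c            c c c a a a $  match c
   4  $ a P              c c a a a $    expand P → Q Q'
   5  $ a Q' Q           c c a a a $    expand Q → c P a
   6  $ a Q' a P c       c c a a a $    match c
   7  $ a Q' a P         c a a a $      expand P → Q Q'
   8  $ a Q' a Q' Q      c a a a $      expand Q → c P a
   9  $ a Q' a Q' a P c  c a a a $      match c
  10  $ a Q' a Q' a P    a a a $        expand P → Q'
  11  $ a Q' a Q' a Q'   a a a $        expand Q' → R'
  12  $ a Q' a Q' a R'   a a a $        expand R' → ε
  13  $ a Q' a Q' a      a a a $        match a
  14  $ a Q' a Q'        a a $          expand Q' → R'
  15  $ a Q' a R'        a a $          expand R' → ε
  16  $ a Q' a           a a $          match a
  17  $ a Q'             a $            expand Q' → R'
  18  $ a R'             a $            expand R' → ε
  19  $ a                a $            match a
Accept reached after 19 steps.

19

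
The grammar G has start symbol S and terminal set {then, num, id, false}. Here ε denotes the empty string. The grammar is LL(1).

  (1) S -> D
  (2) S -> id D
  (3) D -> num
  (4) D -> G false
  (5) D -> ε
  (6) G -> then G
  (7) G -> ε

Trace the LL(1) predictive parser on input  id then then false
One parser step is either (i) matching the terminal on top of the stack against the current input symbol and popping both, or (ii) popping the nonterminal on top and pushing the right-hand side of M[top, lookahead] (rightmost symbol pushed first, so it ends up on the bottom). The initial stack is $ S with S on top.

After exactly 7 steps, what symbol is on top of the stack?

     Stack           Input                 Action
  1  $ S             id then then false $  expand S -> id D
  2  $ D id          id then then false $  match id
  3  $ D             then then false $     expand D -> G false
  4  $ false G       then then false $     expand G -> then G
  5  $ false G then  then then false $     match then
  6  $ false G       then false $          expand G -> then G
  7  $ false G then  then false $          match then
Stack after step 7: $ false G (top = G).

G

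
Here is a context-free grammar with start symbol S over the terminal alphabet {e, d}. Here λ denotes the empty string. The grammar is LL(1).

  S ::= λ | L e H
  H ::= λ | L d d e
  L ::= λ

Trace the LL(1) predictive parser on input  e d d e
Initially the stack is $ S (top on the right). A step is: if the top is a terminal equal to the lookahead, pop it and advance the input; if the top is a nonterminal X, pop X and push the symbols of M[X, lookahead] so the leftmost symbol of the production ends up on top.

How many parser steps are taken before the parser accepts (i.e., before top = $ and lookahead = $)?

8

     Stack      Input      Action
  1  $ S        e d d e $  expand S ::= L e H
  2  $ H e L    e d d e $  expand L ::= λ
  3  $ H e      e d d e $  match e
  4  $ H        d d e $    expand H ::= L d d e
  5  $ e d d L  d d e $    expand L ::= λ
  6  $ e d d    d d e $    match d
  7  $ e d      d e $      match d
  8  $ e        e $        match e
Accept reached after 8 steps.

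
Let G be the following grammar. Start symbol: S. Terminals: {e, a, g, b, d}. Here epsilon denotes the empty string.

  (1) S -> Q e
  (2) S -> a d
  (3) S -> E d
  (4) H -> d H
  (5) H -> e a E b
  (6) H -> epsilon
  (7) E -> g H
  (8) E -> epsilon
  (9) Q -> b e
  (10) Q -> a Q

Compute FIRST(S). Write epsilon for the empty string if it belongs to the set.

{a, b, d, g}

FIRST(H) = {epsilon, d, e}
FIRST(E) = {epsilon, g}
FIRST(Q) = {a, b}
FIRST(S) = {a, b, d, g}  (via Q e, E d)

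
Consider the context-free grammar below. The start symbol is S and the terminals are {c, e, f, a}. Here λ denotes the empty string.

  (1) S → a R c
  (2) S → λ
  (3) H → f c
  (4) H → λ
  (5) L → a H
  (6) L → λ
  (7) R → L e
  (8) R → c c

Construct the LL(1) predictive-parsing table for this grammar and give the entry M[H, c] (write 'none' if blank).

FIRST(S): from S→a R c we get {a}; from S→λ we get {λ}. So FIRST(S) = {λ, a}.
FIRST(H): from H→f c we get {f}; from H→λ we get {λ}. So FIRST(H) = {λ, f}.
FIRST(L): from L→a H we get {a}; from L→λ we get {λ}. So FIRST(L) = {λ, a}.
FIRST(R): from R→L e we get {a, e}; from R→c c we get {c}. So FIRST(R) = {a, c, e}.
FOLLOW(S) includes $ since S is the start symbol.
FOLLOW(L): in R→L e, L is followed by e with FIRST {e}. Thus FOLLOW(L) = {e}.
FOLLOW(H): in L→a H, the suffix after H is empty, so FOLLOW(H) ⊇ FOLLOW(L) = {e}. Thus FOLLOW(H) = {e}.
For H → f c: FIRST(f c) = {f}, so it goes in M[H, t] for t ∈ {f}.
For H → λ: FIRST(λ) = {λ}, so it goes in M[H, t] for t ∈ {}; since λ ∈ FIRST, also for every t ∈ FOLLOW(H) = {e}.
None of these place a production in M[H, c].

none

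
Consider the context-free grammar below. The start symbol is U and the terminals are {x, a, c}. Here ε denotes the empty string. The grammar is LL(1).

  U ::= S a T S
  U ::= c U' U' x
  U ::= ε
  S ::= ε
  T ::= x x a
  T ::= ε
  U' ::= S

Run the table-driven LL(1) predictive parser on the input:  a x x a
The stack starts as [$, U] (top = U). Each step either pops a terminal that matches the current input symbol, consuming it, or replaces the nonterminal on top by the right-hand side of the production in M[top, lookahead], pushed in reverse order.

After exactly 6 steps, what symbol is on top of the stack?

step 1: stack=$ U  input=a x x a $  — expand U ::= S a T S
step 2: stack=$ S T a S  input=a x x a $  — expand S ::= ε
step 3: stack=$ S T a  input=a x x a $  — match a
step 4: stack=$ S T  input=x x a $  — expand T ::= x x a
step 5: stack=$ S a x x  input=x x a $  — match x
step 6: stack=$ S a x  input=x a $  — match x
Stack after step 6: $ S a (top = a).

a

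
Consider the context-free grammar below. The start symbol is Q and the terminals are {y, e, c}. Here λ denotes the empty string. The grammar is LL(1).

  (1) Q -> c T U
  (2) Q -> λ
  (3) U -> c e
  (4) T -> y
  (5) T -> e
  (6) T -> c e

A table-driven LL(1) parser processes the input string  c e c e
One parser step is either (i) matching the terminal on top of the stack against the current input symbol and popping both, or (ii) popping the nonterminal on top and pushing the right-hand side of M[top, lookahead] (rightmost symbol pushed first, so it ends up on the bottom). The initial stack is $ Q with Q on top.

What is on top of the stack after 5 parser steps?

c

step 1: stack=$ Q  input=c e c e $  — expand Q -> c T U
step 2: stack=$ U T c  input=c e c e $  — match c
step 3: stack=$ U T  input=e c e $  — expand T -> e
step 4: stack=$ U e  input=e c e $  — match e
step 5: stack=$ U  input=c e $  — expand U -> c e
Stack after step 5: $ e c (top = c).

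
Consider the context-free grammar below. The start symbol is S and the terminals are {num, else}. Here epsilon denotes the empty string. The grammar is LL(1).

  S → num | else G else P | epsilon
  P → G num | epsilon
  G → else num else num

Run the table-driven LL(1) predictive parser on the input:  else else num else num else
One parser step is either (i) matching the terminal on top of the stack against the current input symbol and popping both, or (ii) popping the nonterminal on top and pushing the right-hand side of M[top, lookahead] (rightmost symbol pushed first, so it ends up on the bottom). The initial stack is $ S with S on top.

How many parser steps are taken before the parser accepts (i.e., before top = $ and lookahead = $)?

step 1: stack=$ S  input=else else num else num else $  — expand S → else G else P
step 2: stack=$ P else G else  input=else else num else num else $  — match else
step 3: stack=$ P else G  input=else num else num else $  — expand G → else num else num
step 4: stack=$ P else num else num else  input=else num else num else $  — match else
step 5: stack=$ P else num else num  input=num else num else $  — match num
step 6: stack=$ P else num else  input=else num else $  — match else
step 7: stack=$ P else num  input=num else $  — match num
step 8: stack=$ P else  input=else $  — match else
step 9: stack=$ P  input=$  — expand P → epsilon
Accept reached after 9 steps.

9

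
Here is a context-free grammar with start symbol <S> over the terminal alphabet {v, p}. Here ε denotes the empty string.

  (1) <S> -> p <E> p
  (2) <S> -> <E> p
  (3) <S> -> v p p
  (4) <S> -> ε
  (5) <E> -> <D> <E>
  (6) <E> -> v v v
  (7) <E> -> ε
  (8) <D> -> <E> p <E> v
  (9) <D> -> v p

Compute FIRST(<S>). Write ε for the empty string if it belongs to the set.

FIRST(<S>): from <S>->p <E> p we get {p}; from <S>-><E> p we get {p, v}; from <S>->v p p we get {v}; from <S>->ε we get {ε}. So FIRST(<S>) = {ε, p, v}.
FIRST(<E>): from <E>-><D> <E> we get {p, v}; from <E>->v v v we get {v}; from <E>->ε we get {ε}. So FIRST(<E>) = {ε, p, v}.
FIRST(<D>): from <D>-><E> p <E> v we get {p, v}; from <D>->v p we get {v}. So FIRST(<D>) = {p, v}.

{ε, p, v}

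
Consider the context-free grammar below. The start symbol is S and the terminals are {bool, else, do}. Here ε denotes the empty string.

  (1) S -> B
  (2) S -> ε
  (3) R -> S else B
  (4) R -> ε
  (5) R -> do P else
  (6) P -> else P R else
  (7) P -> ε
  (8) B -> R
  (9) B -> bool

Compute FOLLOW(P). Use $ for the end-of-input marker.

FIRST(P): from P->else P R else we get {else}; from P->ε we get {ε}. So FIRST(P) = {ε, else}.
FIRST(S): from S->B we get {ε, bool, do, else}; from S->ε we get {ε}. So FIRST(S) = {ε, bool, do, else}.
FIRST(R): from R->S else B we get {bool, do, else}; from R->ε we get {ε}; from R->do P else we get {do}. So FIRST(R) = {ε, bool, do, else}.
FIRST(B): from B->R we get {ε, bool, do, else}; from B->bool we get {bool}. So FIRST(B) = {ε, bool, do, else}.
FOLLOW(S) includes $ since S is the start symbol.
FOLLOW(S): in R->S else B, S is followed by else B with FIRST {else}. Thus FOLLOW(S) = {$, else}.
FOLLOW(P): in R->do P else, P is followed by else with FIRST {else}; in P->else P R else, P is followed by R else with FIRST {bool, do, else}. Thus FOLLOW(P) = {bool, do, else}.
FOLLOW(R): in P->else P R else, R is followed by else with FIRST {else}; in B->R, the suffix after R is empty, so FOLLOW(R) ⊇ FOLLOW(B) = {$, else}. Thus FOLLOW(R) = {$, else}.
FOLLOW(B): in S->B, the suffix after B is empty, so FOLLOW(B) ⊇ FOLLOW(S) = {$, else}; in R->S else B, the suffix after B is empty, so FOLLOW(B) ⊇ FOLLOW(R) = {$, else}. Thus FOLLOW(B) = {$, else}.

{bool, do, else}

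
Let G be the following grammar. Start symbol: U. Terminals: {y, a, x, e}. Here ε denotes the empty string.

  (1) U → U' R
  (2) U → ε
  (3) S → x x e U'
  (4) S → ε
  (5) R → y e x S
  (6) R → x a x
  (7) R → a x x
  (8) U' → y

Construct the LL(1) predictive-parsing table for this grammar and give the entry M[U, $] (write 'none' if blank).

FIRST(S) = {ε, x}
FIRST(R) = {a, x, y}
FIRST(U') = {y}
FIRST(U) = {ε, y}  (via U' R)
FOLLOW(U) includes $ since U is the start symbol.
FOLLOW(U): U appears on no right-hand side. Thus FOLLOW(U) = {$}.
For U → U' R: FIRST(U' R) = {y}, so it goes in M[U, t] for t ∈ {y}.
For U → ε: FIRST(ε) = {ε}, so it goes in M[U, t] for t ∈ {}; since ε ∈ FIRST, also for every t ∈ FOLLOW(U) = {$}.

U → ε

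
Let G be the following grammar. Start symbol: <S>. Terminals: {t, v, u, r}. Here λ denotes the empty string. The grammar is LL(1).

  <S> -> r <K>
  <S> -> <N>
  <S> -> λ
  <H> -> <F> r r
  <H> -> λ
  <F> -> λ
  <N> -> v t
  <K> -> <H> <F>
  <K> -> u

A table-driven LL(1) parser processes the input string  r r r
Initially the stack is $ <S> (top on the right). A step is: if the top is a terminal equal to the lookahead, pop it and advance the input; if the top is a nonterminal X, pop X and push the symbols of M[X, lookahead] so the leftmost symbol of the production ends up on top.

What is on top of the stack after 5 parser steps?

     Stack          Input    Action
  1  $ <S>          r r r $  expand <S> -> r <K>
  2  $ <K> r        r r r $  match r
  3  $ <K>          r r $    expand <K> -> <H> <F>
  4  $ <F> <H>      r r $    expand <H> -> <F> r r
  5  $ <F> r r <F>  r r $    expand <F> -> λ
Stack after step 5: $ <F> r r (top = r).

r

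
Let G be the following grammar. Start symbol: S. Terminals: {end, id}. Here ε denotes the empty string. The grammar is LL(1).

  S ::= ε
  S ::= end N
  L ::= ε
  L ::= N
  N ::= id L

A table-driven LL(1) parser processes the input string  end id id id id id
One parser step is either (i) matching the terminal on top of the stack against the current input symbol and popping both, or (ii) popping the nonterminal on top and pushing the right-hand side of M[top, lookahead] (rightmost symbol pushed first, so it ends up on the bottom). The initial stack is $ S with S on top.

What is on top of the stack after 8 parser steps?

step 1: stack=$ S  input=end id id id id id $  — expand S ::= end N
step 2: stack=$ N end  input=end id id id id id $  — match end
step 3: stack=$ N  input=id id id id id $  — expand N ::= id L
step 4: stack=$ L id  input=id id id id id $  — match id
step 5: stack=$ L  input=id id id id $  — expand L ::= N
step 6: stack=$ N  input=id id id id $  — expand N ::= id L
step 7: stack=$ L id  input=id id id id $  — match id
step 8: stack=$ L  input=id id id $  — expand L ::= N
Stack after step 8: $ N (top = N).

N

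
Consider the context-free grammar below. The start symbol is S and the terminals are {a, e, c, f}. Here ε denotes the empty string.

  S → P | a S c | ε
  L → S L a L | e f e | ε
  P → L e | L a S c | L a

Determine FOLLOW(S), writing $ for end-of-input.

FIRST(S) = {ε, a, e}  (via P)
FIRST(L) = {ε, a, e}  (via S L a L)
FIRST(P) = {a, e}  (via L e, L a S c, L a)
FOLLOW(S) includes $ since S is the start symbol.
FOLLOW(S): in S→a S c, S is followed by c with FIRST {c}; in L→S L a L, S is followed by L a L with FIRST {a, e}; in P→L a S c, S is followed by c with FIRST {c}. Thus FOLLOW(S) = {$, a, c, e}.
FOLLOW(L): in L→S L a L (occurrence 1), L is followed by a L with FIRST {a}; in L→S L a L (occurrence 2), the suffix after L is empty (adds nothing new); in P→L e, L is followed by e with FIRST {e}; in P→L a S c, L is followed by a S c with FIRST {a}; in P→L a, L is followed by a with FIRST {a}. Thus FOLLOW(L) = {a, e}.
FOLLOW(P): in S→P, the suffix after P is empty, so FOLLOW(P) ⊇ FOLLOW(S) = {$, a, c, e}. Thus FOLLOW(P) = {$, a, c, e}.

{$, a, c, e}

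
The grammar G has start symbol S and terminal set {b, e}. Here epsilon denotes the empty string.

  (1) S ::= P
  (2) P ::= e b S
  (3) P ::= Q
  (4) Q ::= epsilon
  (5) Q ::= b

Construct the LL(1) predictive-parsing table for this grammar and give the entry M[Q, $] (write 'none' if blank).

Q ::= epsilon

FIRST(Q): from Q::=epsilon we get {epsilon}; from Q::=b we get {b}. So FIRST(Q) = {epsilon, b}.
FIRST(P): from P::=e b S we get {e}; from P::=Q we get {epsilon, b}. So FIRST(P) = {epsilon, b, e}.
FIRST(S): from S::=P we get {epsilon, b, e}. So FIRST(S) = {epsilon, b, e}.
FOLLOW(S) includes $ since S is the start symbol.
FOLLOW(P): in S::=P, the suffix after P is empty, so FOLLOW(P) ⊇ FOLLOW(S) = {$}. Thus FOLLOW(P) = {$}.
FOLLOW(Q): in P::=Q, the suffix after Q is empty, so FOLLOW(Q) ⊇ FOLLOW(P) = {$}. Thus FOLLOW(Q) = {$}.
For Q ::= epsilon: FIRST(epsilon) = {epsilon}, so it goes in M[Q, t] for t ∈ {}; since epsilon ∈ FIRST, also for every t ∈ FOLLOW(Q) = {$}.
For Q ::= b: FIRST(b) = {b}, so it goes in M[Q, t] for t ∈ {b}.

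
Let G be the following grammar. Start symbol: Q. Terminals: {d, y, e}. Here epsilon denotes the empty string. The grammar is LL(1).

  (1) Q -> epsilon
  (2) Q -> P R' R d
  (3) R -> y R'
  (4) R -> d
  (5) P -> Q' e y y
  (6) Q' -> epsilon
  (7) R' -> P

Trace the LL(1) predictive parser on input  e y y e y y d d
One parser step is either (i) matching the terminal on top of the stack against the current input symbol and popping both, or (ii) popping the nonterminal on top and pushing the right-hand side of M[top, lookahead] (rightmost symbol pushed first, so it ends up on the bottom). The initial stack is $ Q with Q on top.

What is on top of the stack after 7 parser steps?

P

step 1: stack=$ Q  input=e y y e y y d d $  — expand Q -> P R' R d
step 2: stack=$ d R R' P  input=e y y e y y d d $  — expand P -> Q' e y y
step 3: stack=$ d R R' y y e Q'  input=e y y e y y d d $  — expand Q' -> epsilon
step 4: stack=$ d R R' y y e  input=e y y e y y d d $  — match e
step 5: stack=$ d R R' y y  input=y y e y y d d $  — match y
step 6: stack=$ d R R' y  input=y e y y d d $  — match y
step 7: stack=$ d R R'  input=e y y d d $  — expand R' -> P
Stack after step 7: $ d R P (top = P).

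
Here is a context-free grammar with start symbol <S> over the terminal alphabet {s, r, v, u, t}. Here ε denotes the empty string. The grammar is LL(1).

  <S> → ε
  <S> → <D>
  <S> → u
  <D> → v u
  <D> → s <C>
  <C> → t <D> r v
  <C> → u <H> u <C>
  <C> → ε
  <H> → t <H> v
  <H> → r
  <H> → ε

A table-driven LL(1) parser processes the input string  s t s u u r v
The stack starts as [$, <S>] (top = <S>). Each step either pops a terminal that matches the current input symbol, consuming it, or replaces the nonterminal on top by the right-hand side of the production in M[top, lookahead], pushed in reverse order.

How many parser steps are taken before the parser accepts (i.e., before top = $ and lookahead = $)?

14

step 1: stack=$ <S>  input=s t s u u r v $  — expand <S> → <D>
step 2: stack=$ <D>  input=s t s u u r v $  — expand <D> → s <C>
step 3: stack=$ <C> s  input=s t s u u r v $  — match s
step 4: stack=$ <C>  input=t s u u r v $  — expand <C> → t <D> r v
step 5: stack=$ v r <D> t  input=t s u u r v $  — match t
step 6: stack=$ v r <D>  input=s u u r v $  — expand <D> → s <C>
step 7: stack=$ v r <C> s  input=s u u r v $  — match s
step 8: stack=$ v r <C>  input=u u r v $  — expand <C> → u <H> u <C>
step 9: stack=$ v r <C> u <H> u  input=u u r v $  — match u
step 10: stack=$ v r <C> u <H>  input=u r v $  — expand <H> → ε
step 11: stack=$ v r <C> u  input=u r v $  — match u
step 12: stack=$ v r <C>  input=r v $  — expand <C> → ε
step 13: stack=$ v r  input=r v $  — match r
step 14: stack=$ v  input=v $  — match v
Accept reached after 14 steps.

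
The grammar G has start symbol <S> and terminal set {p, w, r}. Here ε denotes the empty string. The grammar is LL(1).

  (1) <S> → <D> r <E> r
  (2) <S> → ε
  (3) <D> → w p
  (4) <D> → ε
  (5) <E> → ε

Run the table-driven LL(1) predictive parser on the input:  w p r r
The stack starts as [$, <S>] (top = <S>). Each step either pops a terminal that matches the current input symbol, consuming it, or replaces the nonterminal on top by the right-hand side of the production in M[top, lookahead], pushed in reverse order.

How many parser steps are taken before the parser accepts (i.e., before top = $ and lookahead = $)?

step 1: stack=$ <S>  input=w p r r $  — expand <S> → <D> r <E> r
step 2: stack=$ r <E> r <D>  input=w p r r $  — expand <D> → w p
step 3: stack=$ r <E> r p w  input=w p r r $  — match w
step 4: stack=$ r <E> r p  input=p r r $  — match p
step 5: stack=$ r <E> r  input=r r $  — match r
step 6: stack=$ r <E>  input=r $  — expand <E> → ε
step 7: stack=$ r  input=r $  — match r
Accept reached after 7 steps.

7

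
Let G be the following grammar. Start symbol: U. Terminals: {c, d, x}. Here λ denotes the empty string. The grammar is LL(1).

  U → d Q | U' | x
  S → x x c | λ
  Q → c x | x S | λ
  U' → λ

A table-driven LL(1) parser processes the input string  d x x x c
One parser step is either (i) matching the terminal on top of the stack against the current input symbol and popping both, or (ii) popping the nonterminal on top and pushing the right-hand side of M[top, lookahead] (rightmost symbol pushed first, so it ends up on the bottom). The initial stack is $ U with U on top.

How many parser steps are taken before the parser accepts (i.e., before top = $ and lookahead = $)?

8

step 1: stack=$ U  input=d x x x c $  — expand U → d Q
step 2: stack=$ Q d  input=d x x x c $  — match d
step 3: stack=$ Q  input=x x x c $  — expand Q → x S
step 4: stack=$ S x  input=x x x c $  — match x
step 5: stack=$ S  input=x x c $  — expand S → x x c
step 6: stack=$ c x x  input=x x c $  — match x
step 7: stack=$ c x  input=x c $  — match x
step 8: stack=$ c  input=c $  — match c
Accept reached after 8 steps.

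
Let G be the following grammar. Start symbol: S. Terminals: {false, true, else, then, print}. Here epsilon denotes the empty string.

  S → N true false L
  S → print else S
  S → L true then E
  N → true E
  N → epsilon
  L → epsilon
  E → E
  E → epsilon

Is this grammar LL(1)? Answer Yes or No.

No

FIRST(S) = {print, true}
FIRST(N) = {epsilon, true}
FIRST(L) = {epsilon}
FIRST(E) = {epsilon}
FOLLOW(S) = {$}
FOLLOW(N) = {true}
FOLLOW(L) = {$, true}
FOLLOW(E) = {$, true}
Cell M[E, $] receives both E → E and E → epsilon — the grammar is not LL(1).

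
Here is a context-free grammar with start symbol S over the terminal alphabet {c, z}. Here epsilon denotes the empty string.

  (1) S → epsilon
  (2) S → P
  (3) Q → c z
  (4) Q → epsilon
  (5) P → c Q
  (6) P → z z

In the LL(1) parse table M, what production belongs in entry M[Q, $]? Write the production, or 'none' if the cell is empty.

FIRST(Q) = {epsilon, c}
FIRST(P) = {c, z}
FIRST(S) = {epsilon, c, z}  (via P)
FOLLOW(S) includes $ since S is the start symbol.
FOLLOW(P): in S→P, the suffix after P is empty, so FOLLOW(P) ⊇ FOLLOW(S) = {$}. Thus FOLLOW(P) = {$}.
FOLLOW(Q): in P→c Q, the suffix after Q is empty, so FOLLOW(Q) ⊇ FOLLOW(P) = {$}. Thus FOLLOW(Q) = {$}.
For Q → c z: FIRST(c z) = {c}, so it goes in M[Q, t] for t ∈ {c}.
For Q → epsilon: FIRST(epsilon) = {epsilon}, so it goes in M[Q, t] for t ∈ {}; since epsilon ∈ FIRST, also for every t ∈ FOLLOW(Q) = {$}.

Q → epsilon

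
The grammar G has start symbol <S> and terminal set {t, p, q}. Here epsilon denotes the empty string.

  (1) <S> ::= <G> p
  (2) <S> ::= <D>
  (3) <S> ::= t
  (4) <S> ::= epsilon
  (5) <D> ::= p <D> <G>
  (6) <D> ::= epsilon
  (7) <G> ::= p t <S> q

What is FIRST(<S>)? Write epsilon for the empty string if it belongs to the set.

{epsilon, p, t}

FIRST(<D>) = {epsilon, p}
FIRST(<G>) = {p}
FIRST(<S>) = {epsilon, p, t}  (via <G> p, <D>)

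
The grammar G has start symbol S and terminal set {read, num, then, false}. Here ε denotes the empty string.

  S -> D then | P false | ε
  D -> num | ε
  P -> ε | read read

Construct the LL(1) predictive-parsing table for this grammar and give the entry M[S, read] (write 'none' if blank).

S -> P false

FIRST(D) = {ε, num}
FIRST(P) = {ε, read}
FIRST(S) = {ε, false, num, read, then}  (via D then, P false)
FOLLOW(S) includes $ since S is the start symbol.
FOLLOW(S): S appears on no right-hand side. Thus FOLLOW(S) = {$}.
For S -> D then: FIRST(D then) = {num, then}, so it goes in M[S, t] for t ∈ {num, then}.
For S -> P false: FIRST(P false) = {false, read}, so it goes in M[S, t] for t ∈ {false, read}.
For S -> ε: FIRST(ε) = {ε}, so it goes in M[S, t] for t ∈ {}; since ε ∈ FIRST, also for every t ∈ FOLLOW(S) = {$}.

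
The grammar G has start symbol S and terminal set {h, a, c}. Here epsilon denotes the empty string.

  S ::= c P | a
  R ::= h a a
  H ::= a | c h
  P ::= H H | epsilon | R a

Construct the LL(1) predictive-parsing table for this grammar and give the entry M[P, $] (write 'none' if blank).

P ::= epsilon

FIRST(S): from S::=c P we get {c}; from S::=a we get {a}. So FIRST(S) = {a, c}.
FIRST(R): from R::=h a a we get {h}. So FIRST(R) = {h}.
FIRST(H): from H::=a we get {a}; from H::=c h we get {c}. So FIRST(H) = {a, c}.
FIRST(P): from P::=H H we get {a, c}; from P::=epsilon we get {epsilon}; from P::=R a we get {h}. So FIRST(P) = {epsilon, a, c, h}.
FOLLOW(S) includes $ since S is the start symbol.
FOLLOW(S): S appears on no right-hand side. Thus FOLLOW(S) = {$}.
FOLLOW(P): in S::=c P, the suffix after P is empty, so FOLLOW(P) ⊇ FOLLOW(S) = {$}. Thus FOLLOW(P) = {$}.
For P ::= H H: FIRST(H H) = {a, c}, so it goes in M[P, t] for t ∈ {a, c}.
For P ::= epsilon: FIRST(epsilon) = {epsilon}, so it goes in M[P, t] for t ∈ {}; since epsilon ∈ FIRST, also for every t ∈ FOLLOW(P) = {$}.
For P ::= R a: FIRST(R a) = {h}, so it goes in M[P, t] for t ∈ {h}.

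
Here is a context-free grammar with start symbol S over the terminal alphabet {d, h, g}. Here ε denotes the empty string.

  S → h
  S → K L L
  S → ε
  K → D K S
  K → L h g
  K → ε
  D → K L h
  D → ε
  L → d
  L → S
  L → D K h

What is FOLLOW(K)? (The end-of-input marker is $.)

{$, d, h}

FIRST(S): from S→h we get {h}; from S→K L L we get {ε, d, h}; from S→ε we get {ε}. So FIRST(S) = {ε, d, h}.
FIRST(K): from K→D K S we get {ε, d, h}; from K→L h g we get {d, h}; from K→ε we get {ε}. So FIRST(K) = {ε, d, h}.
FIRST(D): from D→K L h we get {d, h}; from D→ε we get {ε}. So FIRST(D) = {ε, d, h}.
FIRST(L): from L→d we get {d}; from L→S we get {ε, d, h}; from L→D K h we get {d, h}. So FIRST(L) = {ε, d, h}.
FOLLOW(S) includes $ since S is the start symbol.
FOLLOW(S): in K→D K S, the suffix after S is empty, so FOLLOW(S) ⊇ FOLLOW(K) = {$, d, h}; in L→S, the suffix after S is empty, so FOLLOW(S) ⊇ FOLLOW(L) = {$, d, h}. Thus FOLLOW(S) = {$, d, h}.
FOLLOW(K): in S→K L L, K is followed by L L with FIRST {ε, d, h}; in S→K L L, the suffix after K is nullable, so FOLLOW(K) ⊇ FOLLOW(S) = {$, d, h}; in K→D K S, K is followed by S with FIRST {ε, d, h}; in K→D K S, the suffix after K is nullable (adds nothing new); in D→K L h, K is followed by L h with FIRST {d, h}; in L→D K h, K is followed by h with FIRST {h}. Thus FOLLOW(K) = {$, d, h}.
FOLLOW(D): in K→D K S, D is followed by K S with FIRST {ε, d, h}; in K→D K S, the suffix after D is nullable, so FOLLOW(D) ⊇ FOLLOW(K) = {$, d, h}; in L→D K h, D is followed by K h with FIRST {d, h}. Thus FOLLOW(D) = {$, d, h}.
FOLLOW(L): in S→K L L (occurrence 1), L is followed by L with FIRST {ε, d, h}; in S→K L L (occurrence 1), the suffix after L is nullable, so FOLLOW(L) ⊇ FOLLOW(S) = {$, d, h}; in S→K L L (occurrence 2), the suffix after L is empty, so FOLLOW(L) ⊇ FOLLOW(S) = {$, d, h}; in K→L h g, L is followed by h g with FIRST {h}; in D→K L h, L is followed by h with FIRST {h}. Thus FOLLOW(L) = {$, d, h}.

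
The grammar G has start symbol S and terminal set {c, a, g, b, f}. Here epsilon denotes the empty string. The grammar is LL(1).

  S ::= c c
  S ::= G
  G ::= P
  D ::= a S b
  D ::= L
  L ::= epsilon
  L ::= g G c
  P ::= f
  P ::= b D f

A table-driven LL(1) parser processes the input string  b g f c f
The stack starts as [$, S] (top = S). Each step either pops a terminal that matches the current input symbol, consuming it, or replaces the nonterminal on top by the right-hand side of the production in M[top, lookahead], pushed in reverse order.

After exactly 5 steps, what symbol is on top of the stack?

step 1: stack=$ S  input=b g f c f $  — expand S ::= G
step 2: stack=$ G  input=b g f c f $  — expand G ::= P
step 3: stack=$ P  input=b g f c f $  — expand P ::= b D f
step 4: stack=$ f D b  input=b g f c f $  — match b
step 5: stack=$ f D  input=g f c f $  — expand D ::= L
Stack after step 5: $ f L (top = L).

L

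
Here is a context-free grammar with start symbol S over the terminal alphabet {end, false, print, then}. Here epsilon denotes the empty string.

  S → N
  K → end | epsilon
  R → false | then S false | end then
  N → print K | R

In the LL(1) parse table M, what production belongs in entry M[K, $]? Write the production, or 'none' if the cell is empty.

K → epsilon

FIRST(K) = {epsilon, end}
FIRST(R) = {end, false, then}
FIRST(N) = {end, false, print, then}  (via R)
FIRST(S) = {end, false, print, then}  (via N)
FOLLOW(S) includes $ since S is the start symbol.
FOLLOW(N): in S→N, the suffix after N is empty, so FOLLOW(N) ⊇ FOLLOW(S) = {$, false}. Thus FOLLOW(N) = {$, false}.
FOLLOW(K): in N→print K, the suffix after K is empty, so FOLLOW(K) ⊇ FOLLOW(N) = {$, false}. Thus FOLLOW(K) = {$, false}.
For K → end: FIRST(end) = {end}, so it goes in M[K, t] for t ∈ {end}.
For K → epsilon: FIRST(epsilon) = {epsilon}, so it goes in M[K, t] for t ∈ {}; since epsilon ∈ FIRST, also for every t ∈ FOLLOW(K) = {$, false}.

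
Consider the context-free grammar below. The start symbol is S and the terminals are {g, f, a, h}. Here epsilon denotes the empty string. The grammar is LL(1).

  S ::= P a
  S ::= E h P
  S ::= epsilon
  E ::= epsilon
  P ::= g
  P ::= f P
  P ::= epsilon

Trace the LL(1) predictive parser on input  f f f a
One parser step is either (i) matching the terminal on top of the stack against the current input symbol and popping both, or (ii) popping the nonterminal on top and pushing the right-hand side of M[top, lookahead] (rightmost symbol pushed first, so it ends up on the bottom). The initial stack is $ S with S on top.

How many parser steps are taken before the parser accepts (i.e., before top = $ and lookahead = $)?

9

step 1: stack=$ S  input=f f f a $  — expand S ::= P a
step 2: stack=$ a P  input=f f f a $  — expand P ::= f P
step 3: stack=$ a P f  input=f f f a $  — match f
step 4: stack=$ a P  input=f f a $  — expand P ::= f P
step 5: stack=$ a P f  input=f f a $  — match f
step 6: stack=$ a P  input=f a $  — expand P ::= f P
step 7: stack=$ a P f  input=f a $  — match f
step 8: stack=$ a P  input=a $  — expand P ::= epsilon
step 9: stack=$ a  input=a $  — match a
Accept reached after 9 steps.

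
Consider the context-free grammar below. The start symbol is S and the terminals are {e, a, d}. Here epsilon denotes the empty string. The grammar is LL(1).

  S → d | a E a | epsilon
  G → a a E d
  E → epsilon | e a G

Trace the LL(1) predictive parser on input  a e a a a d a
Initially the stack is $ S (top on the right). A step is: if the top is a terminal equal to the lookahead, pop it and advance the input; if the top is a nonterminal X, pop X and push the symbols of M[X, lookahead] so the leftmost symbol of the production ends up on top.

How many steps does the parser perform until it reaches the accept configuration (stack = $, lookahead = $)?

11

step 1: stack=$ S  input=a e a a a d a $  — expand S → a E a
step 2: stack=$ a E a  input=a e a a a d a $  — match a
step 3: stack=$ a E  input=e a a a d a $  — expand E → e a G
step 4: stack=$ a G a e  input=e a a a d a $  — match e
step 5: stack=$ a G a  input=a a a d a $  — match a
step 6: stack=$ a G  input=a a d a $  — expand G → a a E d
step 7: stack=$ a d E a a  input=a a d a $  — match a
step 8: stack=$ a d E a  input=a d a $  — match a
step 9: stack=$ a d E  input=d a $  — expand E → epsilon
step 10: stack=$ a d  input=d a $  — match d
step 11: stack=$ a  input=a $  — match a
Accept reached after 11 steps.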